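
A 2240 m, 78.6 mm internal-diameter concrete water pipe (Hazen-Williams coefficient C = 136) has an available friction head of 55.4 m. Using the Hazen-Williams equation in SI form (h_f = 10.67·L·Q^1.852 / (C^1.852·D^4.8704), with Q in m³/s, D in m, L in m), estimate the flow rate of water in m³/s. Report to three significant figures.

Q ≈ 0.00640 m³/s

Rearranging: Q = [h_f·C^1.852·D^4.8704 / (10.67·L)]^(1/1.852)
Q = [55.4·136^1.852·0.0786^4.8704 / (10.67·2240)]^0.540 = 0.006397 m³/s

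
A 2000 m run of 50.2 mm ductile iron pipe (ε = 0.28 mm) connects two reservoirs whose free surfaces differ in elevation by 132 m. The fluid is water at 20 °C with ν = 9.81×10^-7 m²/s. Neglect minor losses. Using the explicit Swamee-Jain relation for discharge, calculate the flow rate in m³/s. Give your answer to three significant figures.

Q ≈ 0.00280 m³/s

Swamee-Jain (Type II): Q = -0.965·√(gD⁵h_f/L)·ln[ε/(3.7D) + √(3.17ν²L/(gD³h_f))]
√(gD⁵h_f/L) = √(9.81·0.0502⁵·132/2000) = 4.543×10^-4
ε/(3.7D) = 0.00151; √(3.17ν²L/(gD³h_f)) = 1.93×10^-4
Q = -0.965·4.543×10^-4·ln(0.001700) = 0.002796 m³/s
Check: V = 1.41 m/s, Re = 7.23×10^4, f = 0.03289, h_f = 133 m ≈ 132 m ✓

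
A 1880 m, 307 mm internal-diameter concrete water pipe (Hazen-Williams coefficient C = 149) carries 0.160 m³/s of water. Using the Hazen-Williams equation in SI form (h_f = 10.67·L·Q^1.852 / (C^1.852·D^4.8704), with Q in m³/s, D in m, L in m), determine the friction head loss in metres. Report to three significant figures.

h_f ≈ 20.0 m

h_f = 10.67·1880·0.160^1.852 / (149^1.852·0.307^4.8704) = 20.02 m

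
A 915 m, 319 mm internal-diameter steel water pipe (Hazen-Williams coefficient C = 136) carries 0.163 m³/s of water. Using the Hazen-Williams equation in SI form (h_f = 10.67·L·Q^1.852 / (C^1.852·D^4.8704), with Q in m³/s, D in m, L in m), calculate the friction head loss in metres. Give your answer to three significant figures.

h_f = 10.67·915·0.163^1.852 / (136^1.852·0.319^4.8704) = 9.908 m

h_f ≈ 9.91 m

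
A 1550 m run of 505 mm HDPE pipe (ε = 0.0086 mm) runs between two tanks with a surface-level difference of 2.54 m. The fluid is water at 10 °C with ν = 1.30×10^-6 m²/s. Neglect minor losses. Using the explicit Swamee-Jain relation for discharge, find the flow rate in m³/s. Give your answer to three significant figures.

Swamee-Jain (Type II): Q = -0.965·√(gD⁵h_f/L)·ln[ε/(3.7D) + √(3.17ν²L/(gD³h_f))]
√(gD⁵h_f/L) = √(9.81·0.505⁵·2.54/1550) = 0.02298
ε/(3.7D) = 4.60×10^-6; √(3.17ν²L/(gD³h_f)) = 5.09×10^-5
Q = -0.965·0.02298·ln(5.547×10^-5) = 0.2173 m³/s
Check: V = 1.08 m/s, Re = 4.21×10^5, f = 0.01374, h_f = 2.53 m ≈ 2.54 m ✓

Q ≈ 0.217 m³/s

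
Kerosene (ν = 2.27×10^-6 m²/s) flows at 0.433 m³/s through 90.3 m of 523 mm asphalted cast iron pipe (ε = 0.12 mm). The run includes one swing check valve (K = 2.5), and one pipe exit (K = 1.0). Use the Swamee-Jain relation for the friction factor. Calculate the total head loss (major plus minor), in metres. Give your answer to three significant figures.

V = 4Q/(πD²) = 2.016 m/s; V²/2g = 0.2071 m
Re = 4.64×10^5, ε/D = 2.29×10^-4 → f = 0.01588 (Swamee-Jain)
Major: h_f = f(L/D)·V²/2g = 0.01588·172.7·0.2071 = 0.5676 m
Minor: ΣK = 3.50; h_m = ΣK·V²/2g = 0.7247 m
Total H_L = 0.5676 + 0.7247 = 1.292 m

H_L ≈ 1.29 m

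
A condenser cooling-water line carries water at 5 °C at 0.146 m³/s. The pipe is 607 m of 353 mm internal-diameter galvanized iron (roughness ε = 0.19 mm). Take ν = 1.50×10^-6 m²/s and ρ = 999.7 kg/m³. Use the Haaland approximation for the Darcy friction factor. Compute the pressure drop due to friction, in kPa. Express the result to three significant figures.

V = 4Q/(πD²) = 4·0.146/(π·0.353²) = 1.492 m/s
Re = VD/ν = 1.492·0.353/1.50×10^-6 = 3.51×10^5 → turbulent
ε/D = 0.19/353 = 5.38×10^-4
Haaland: f = 0.01812
h_f = f(L/D)V²/(2g) = 0.01812·(607/0.353)·1.492²/(2·9.81) = 3.535 m
Δp = ρg·h_f = 999.7·9.81·3.535 = 34.67 kPa

Δp ≈ 34.7 kPa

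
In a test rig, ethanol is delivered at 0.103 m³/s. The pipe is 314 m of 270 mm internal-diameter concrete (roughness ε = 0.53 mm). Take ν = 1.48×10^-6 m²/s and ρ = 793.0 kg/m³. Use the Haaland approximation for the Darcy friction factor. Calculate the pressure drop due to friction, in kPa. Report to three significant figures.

V = 4Q/(πD²) = 4·0.103/(π·0.270²) = 1.799 m/s
Re = VD/ν = 1.799·0.270/1.48×10^-6 = 3.28×10^5 → turbulent
ε/D = 0.53/270 = 0.00196
Haaland: f = 0.02384
h_f = f(L/D)V²/(2g) = 0.02384·(314/0.270)·1.799²/(2·9.81) = 4.574 m
Δp = ρg·h_f = 793.0·9.81·4.574 = 35.58 kPa

Δp ≈ 35.6 kPa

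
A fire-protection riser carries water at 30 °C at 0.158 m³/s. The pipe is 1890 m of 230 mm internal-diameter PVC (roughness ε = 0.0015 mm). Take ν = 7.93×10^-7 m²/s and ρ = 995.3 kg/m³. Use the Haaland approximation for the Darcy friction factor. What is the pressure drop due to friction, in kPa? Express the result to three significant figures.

V = 4Q/(πD²) = 4·0.158/(π·0.230²) = 3.803 m/s
Re = VD/ν = 3.803·0.230/7.93×10^-7 = 1.10×10^6 → turbulent
ε/D = 0.0015/230 = 6.52×10^-6
Haaland: f = 0.01152
h_f = f(L/D)V²/(2g) = 0.01152·(1890/0.230)·3.803²/(2·9.81) = 69.78 m
Δp = ρg·h_f = 995.3·9.81·69.78 = 681.3 kPa

Δp ≈ 681 kPa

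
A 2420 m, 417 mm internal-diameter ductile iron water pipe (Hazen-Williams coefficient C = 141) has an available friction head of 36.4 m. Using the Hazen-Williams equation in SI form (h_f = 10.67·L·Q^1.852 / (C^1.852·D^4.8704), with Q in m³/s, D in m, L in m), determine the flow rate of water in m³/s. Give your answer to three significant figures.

Rearranging: Q = [h_f·C^1.852·D^4.8704 / (10.67·L)]^(1/1.852)
Q = [36.4·141^1.852·0.417^4.8704 / (10.67·2420)]^0.540 = 0.4082 m³/s

Q ≈ 0.408 m³/s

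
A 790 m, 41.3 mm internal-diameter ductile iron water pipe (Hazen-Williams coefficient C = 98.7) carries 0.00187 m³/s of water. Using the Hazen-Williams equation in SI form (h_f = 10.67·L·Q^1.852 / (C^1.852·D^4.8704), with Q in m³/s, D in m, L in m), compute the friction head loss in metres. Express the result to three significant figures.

h_f = 10.67·790·0.00187^1.852 / (98.7^1.852·0.0413^4.8704) = 83.30 m

h_f ≈ 83.3 m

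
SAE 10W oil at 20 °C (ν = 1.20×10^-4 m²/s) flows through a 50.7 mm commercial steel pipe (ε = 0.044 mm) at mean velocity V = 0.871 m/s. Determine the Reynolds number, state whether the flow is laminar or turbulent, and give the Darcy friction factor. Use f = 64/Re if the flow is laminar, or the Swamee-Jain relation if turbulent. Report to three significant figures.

Re ≈ 368; laminar; f = 64/Re ≈ 0.174

Re = VD/ν = 0.8710·0.0507/1.20×10^-4 = 368
Re < 2300 → laminar → f = 64/Re = 0.1739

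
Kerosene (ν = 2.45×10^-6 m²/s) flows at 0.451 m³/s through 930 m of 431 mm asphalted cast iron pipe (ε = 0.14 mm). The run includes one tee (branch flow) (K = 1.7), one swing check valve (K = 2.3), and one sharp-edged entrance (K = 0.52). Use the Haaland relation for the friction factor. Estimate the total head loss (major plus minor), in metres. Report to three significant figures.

V = 4Q/(πD²) = 3.091 m/s; V²/2g = 0.4870 m
Re = 5.44×10^5, ε/D = 3.25×10^-4 → f = 0.01627 (Haaland)
Major: h_f = f(L/D)·V²/2g = 0.01627·2158·0.4870 = 17.10 m
Minor: ΣK = 4.52; h_m = ΣK·V²/2g = 2.201 m
Total H_L = 17.10 + 2.201 = 19.30 m

H_L ≈ 19.3 m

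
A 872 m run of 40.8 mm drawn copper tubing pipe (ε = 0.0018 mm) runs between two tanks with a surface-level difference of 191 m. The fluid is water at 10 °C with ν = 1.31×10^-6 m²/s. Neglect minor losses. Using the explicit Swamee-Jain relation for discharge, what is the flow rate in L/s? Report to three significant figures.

Q ≈ 4.04 L/s

Swamee-Jain (Type II): Q = -0.965·√(gD⁵h_f/L)·ln[ε/(3.7D) + √(3.17ν²L/(gD³h_f))]
√(gD⁵h_f/L) = √(9.81·0.0408⁵·191/872) = 4.929×10^-4
ε/(3.7D) = 1.19×10^-5; √(3.17ν²L/(gD³h_f)) = 1.93×10^-4
Q = -0.965·4.929×10^-4·ln(2.050×10^-4) = 0.004039 m³/s
Check: V = 3.09 m/s, Re = 9.62×10^4, f = 0.01827, h_f = 190 m ≈ 191 m ✓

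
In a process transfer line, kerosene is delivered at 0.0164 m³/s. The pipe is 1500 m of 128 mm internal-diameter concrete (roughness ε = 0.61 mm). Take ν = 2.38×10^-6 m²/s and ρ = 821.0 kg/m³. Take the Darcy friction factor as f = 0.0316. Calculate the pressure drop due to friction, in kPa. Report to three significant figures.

V = 4Q/(πD²) = 4·0.0164/(π·0.128²) = 1.274 m/s
h_f = f(L/D)V²/(2g) = 0.03160·(1500/0.128)·1.274²/(2·9.81) = 30.66 m
Δp = ρg·h_f = 821.0·9.81·30.66 = 246.9 kPa

Δp ≈ 247 kPa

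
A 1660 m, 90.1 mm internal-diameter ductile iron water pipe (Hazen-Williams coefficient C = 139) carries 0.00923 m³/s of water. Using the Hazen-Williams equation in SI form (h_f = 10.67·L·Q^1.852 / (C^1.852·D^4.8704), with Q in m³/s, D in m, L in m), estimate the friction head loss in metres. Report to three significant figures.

h_f ≈ 40.0 m

h_f = 10.67·1660·0.00923^1.852 / (139^1.852·0.0901^4.8704) = 39.98 m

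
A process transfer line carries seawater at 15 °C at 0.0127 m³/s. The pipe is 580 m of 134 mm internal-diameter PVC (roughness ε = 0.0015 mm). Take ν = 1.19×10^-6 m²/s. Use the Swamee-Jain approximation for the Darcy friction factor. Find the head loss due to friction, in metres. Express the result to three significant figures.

V = 4Q/(πD²) = 4·0.0127/(π·0.134²) = 0.9005 m/s
Re = VD/ν = 0.9005·0.134/1.19×10^-6 = 1.01×10^5 → turbulent
ε/D = 0.0015/134 = 1.12×10^-5
Swamee-Jain: f = 0.01788
h_f = f(L/D)V²/(2g) = 0.01788·(580/0.134)·0.9005²/(2·9.81) = 3.199 m

h_f ≈ 3.20 m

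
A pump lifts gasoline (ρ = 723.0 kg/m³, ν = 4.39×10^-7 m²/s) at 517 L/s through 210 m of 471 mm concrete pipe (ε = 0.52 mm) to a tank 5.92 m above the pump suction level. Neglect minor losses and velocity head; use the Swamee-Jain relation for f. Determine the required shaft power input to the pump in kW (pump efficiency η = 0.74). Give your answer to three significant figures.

V = 4Q/(πD²) = 2.967 m/s; Re = 3.18×10^6; ε/D = 0.00110; f = 0.02025
h_f = f(L/D)V²/2g = 4.052 m
Total head H = z + h_f = 5.92 + 4.052 = 9.972 m
P_hyd = ρgQH = 723.0·9.81·0.517·9.972 = 36.57 kW
P_shaft = P_hyd/η = 36.57/0.74 = 49.41 kW

P_shaft ≈ 49.4 kW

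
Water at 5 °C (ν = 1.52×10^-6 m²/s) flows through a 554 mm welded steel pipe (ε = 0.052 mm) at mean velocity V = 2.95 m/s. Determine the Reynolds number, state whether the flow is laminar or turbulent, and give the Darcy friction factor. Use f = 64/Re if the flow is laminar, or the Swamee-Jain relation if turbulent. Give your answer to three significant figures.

Re = VD/ν = 2.950·0.554/1.52×10^-6 = 1.08×10^6
Re > 4000 → turbulent; ε/D = 9.39×10^-5
Swamee-Jain: f = 0.01333

Re ≈ 1.08×10^6; turbulent; f ≈ 0.0133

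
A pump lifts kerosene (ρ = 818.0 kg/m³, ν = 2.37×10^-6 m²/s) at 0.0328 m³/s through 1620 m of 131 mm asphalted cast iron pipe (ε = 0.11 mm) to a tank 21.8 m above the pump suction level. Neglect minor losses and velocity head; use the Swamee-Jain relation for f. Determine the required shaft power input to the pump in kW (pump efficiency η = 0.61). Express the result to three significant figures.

P_shaft ≈ 43.5 kW

V = 4Q/(πD²) = 2.434 m/s; Re = 1.35×10^5; ε/D = 8.40×10^-4; f = 0.02117
h_f = f(L/D)V²/2g = 79.02 m
Total head H = z + h_f = 21.8 + 79.02 = 100.8 m
P_hyd = ρgQH = 818.0·9.81·0.0328·100.8 = 26.54 kW
P_shaft = P_hyd/η = 26.54/0.61 = 43.50 kW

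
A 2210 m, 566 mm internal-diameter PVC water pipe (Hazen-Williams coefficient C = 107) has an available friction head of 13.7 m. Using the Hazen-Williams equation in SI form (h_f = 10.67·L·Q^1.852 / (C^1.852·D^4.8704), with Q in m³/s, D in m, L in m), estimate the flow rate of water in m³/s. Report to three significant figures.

Rearranging: Q = [h_f·C^1.852·D^4.8704 / (10.67·L)]^(1/1.852)
Q = [13.7·107^1.852·0.566^4.8704 / (10.67·2210)]^0.540 = 0.4287 m³/s

Q ≈ 0.429 m³/s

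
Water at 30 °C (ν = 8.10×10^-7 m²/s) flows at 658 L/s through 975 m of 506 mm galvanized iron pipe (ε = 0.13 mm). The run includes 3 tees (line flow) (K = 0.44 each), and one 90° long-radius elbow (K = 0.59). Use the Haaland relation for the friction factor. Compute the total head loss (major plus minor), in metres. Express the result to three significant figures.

V = 4Q/(πD²) = 3.272 m/s; V²/2g = 0.5457 m
Re = 2.04×10^6, ε/D = 2.57×10^-4 → f = 0.01485 (Haaland)
Major: h_f = f(L/D)·V²/2g = 0.01485·1927·0.5457 = 15.61 m
Minor: ΣK = 1.91; h_m = ΣK·V²/2g = 1.042 m
Total H_L = 15.61 + 1.042 = 16.66 m

H_L ≈ 16.7 m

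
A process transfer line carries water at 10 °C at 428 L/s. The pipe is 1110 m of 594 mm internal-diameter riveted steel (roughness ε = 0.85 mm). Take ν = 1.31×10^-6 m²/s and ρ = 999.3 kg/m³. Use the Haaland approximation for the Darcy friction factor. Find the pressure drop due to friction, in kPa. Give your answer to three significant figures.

Δp ≈ 48.6 kPa

V = 4Q/(πD²) = 4·0.428/(π·0.594²) = 1.544 m/s
Re = VD/ν = 1.544·0.594/1.31×10^-6 = 7.00×10^5 → turbulent
ε/D = 0.85/594 = 0.00143
Haaland: f = 0.02180
h_f = f(L/D)V²/(2g) = 0.02180·(1110/0.594)·1.544²/(2·9.81) = 4.953 m
Δp = ρg·h_f = 999.3·9.81·4.953 = 48.56 kPa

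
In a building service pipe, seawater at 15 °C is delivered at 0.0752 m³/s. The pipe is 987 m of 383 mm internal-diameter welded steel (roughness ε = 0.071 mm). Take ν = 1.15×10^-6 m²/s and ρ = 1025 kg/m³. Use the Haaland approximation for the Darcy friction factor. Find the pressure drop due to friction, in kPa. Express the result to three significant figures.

Δp ≈ 9.33 kPa

V = 4Q/(πD²) = 4·0.0752/(π·0.383²) = 0.6527 m/s
Re = VD/ν = 0.6527·0.383/1.15×10^-6 = 2.17×10^5 → turbulent
ε/D = 0.071/383 = 1.85×10^-4
Haaland: f = 0.01659
h_f = f(L/D)V²/(2g) = 0.01659·(987/0.383)·0.6527²/(2·9.81) = 0.9283 m
Δp = ρg·h_f = 1025·9.81·0.9283 = 9.335 kPa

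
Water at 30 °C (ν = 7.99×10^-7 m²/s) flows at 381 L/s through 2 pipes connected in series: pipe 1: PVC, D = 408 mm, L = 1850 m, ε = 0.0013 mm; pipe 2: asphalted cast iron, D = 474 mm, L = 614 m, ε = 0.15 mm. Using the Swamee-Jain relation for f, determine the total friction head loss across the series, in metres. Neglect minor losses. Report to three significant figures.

H ≈ 26.4 m

Pipe 1: V = 2.914 m/s, Re = 1.49×10^6, ε/D = 3.19×10^-6, f = 0.01097, h_1 = f(L/D)V²/2g = 21.53 m
Pipe 2: V = 2.159 m/s, Re = 1.28×10^6, ε/D = 3.16×10^-4, f = 0.01575, h_2 = f(L/D)V²/2g = 4.848 m
Series → Q common, losses add: H = Σh = 26.38 m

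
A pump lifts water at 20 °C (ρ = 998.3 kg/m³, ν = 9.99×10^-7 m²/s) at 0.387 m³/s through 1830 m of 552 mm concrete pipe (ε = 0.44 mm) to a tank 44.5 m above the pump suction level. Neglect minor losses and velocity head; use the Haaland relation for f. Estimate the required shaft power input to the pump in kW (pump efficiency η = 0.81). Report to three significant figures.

P_shaft ≈ 247 kW

V = 4Q/(πD²) = 1.617 m/s; Re = 8.94×10^5; ε/D = 7.97×10^-4; f = 0.01898
h_f = f(L/D)V²/2g = 8.388 m
Total head H = z + h_f = 44.5 + 8.388 = 52.89 m
P_hyd = ρgQH = 998.3·9.81·0.387·52.89 = 200.4 kW
P_shaft = P_hyd/η = 200.4/0.81 = 247.5 kW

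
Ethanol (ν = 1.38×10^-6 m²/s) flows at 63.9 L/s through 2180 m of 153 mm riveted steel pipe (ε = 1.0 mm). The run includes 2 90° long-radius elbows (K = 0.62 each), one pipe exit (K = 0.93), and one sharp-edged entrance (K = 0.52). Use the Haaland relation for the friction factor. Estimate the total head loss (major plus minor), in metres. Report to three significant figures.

H_L ≈ 293 m

V = 4Q/(πD²) = 3.476 m/s; V²/2g = 0.6157 m
Re = 3.85×10^5, ε/D = 0.00654 → f = 0.03324 (Haaland)
Major: h_f = f(L/D)·V²/2g = 0.03324·14248·0.6157 = 291.6 m
Minor: ΣK = 2.69; h_m = ΣK·V²/2g = 1.656 m
Total H_L = 291.6 + 1.656 = 293.3 m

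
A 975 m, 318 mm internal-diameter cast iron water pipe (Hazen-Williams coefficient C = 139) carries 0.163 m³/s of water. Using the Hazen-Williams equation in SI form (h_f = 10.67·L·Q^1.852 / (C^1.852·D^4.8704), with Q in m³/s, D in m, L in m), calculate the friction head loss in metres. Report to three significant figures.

h_f = 10.67·975·0.163^1.852 / (139^1.852·0.318^4.8704) = 10.30 m

h_f ≈ 10.3 m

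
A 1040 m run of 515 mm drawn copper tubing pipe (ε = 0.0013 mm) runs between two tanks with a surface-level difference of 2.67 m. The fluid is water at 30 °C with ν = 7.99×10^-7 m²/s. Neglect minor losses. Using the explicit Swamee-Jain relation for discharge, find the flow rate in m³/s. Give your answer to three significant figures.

Swamee-Jain (Type II): Q = -0.965·√(gD⁵h_f/L)·ln[ε/(3.7D) + √(3.17ν²L/(gD³h_f))]
√(gD⁵h_f/L) = √(9.81·0.515⁵·2.67/1040) = 0.03021
ε/(3.7D) = 6.82×10^-7; √(3.17ν²L/(gD³h_f)) = 2.43×10^-5
Q = -0.965·0.03021·ln(2.494×10^-5) = 0.3090 m³/s
Check: V = 1.48 m/s, Re = 9.56×10^5, f = 0.01176, h_f = 2.66 m ≈ 2.67 m ✓

Q ≈ 0.309 m³/s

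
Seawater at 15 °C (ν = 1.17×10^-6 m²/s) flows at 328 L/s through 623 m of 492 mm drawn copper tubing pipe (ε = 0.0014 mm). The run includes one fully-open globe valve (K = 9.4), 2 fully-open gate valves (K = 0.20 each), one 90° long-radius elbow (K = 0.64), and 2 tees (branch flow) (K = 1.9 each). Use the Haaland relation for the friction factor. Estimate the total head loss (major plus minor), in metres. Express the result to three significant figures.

V = 4Q/(πD²) = 1.725 m/s; V²/2g = 0.1517 m
Re = 7.25×10^5, ε/D = 2.85×10^-6 → f = 0.01227 (Haaland)
Major: h_f = f(L/D)·V²/2g = 0.01227·1266·0.1517 = 2.358 m
Minor: ΣK = 14.2; h_m = ΣK·V²/2g = 2.160 m
Total H_L = 2.358 + 2.160 = 4.518 m

H_L ≈ 4.52 m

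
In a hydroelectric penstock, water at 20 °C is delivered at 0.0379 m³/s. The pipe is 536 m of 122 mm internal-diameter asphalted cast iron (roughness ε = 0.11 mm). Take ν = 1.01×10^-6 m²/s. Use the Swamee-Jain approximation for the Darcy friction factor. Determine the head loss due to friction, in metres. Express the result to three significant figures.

V = 4Q/(πD²) = 4·0.0379/(π·0.122²) = 3.242 m/s
Re = VD/ν = 3.242·0.122/1.01×10^-6 = 3.92×10^5 → turbulent
ε/D = 0.11/122 = 9.02×10^-4
Swamee-Jain: f = 0.02009
h_f = f(L/D)V²/(2g) = 0.02009·(536/0.122)·3.242²/(2·9.81) = 47.29 m

h_f ≈ 47.3 m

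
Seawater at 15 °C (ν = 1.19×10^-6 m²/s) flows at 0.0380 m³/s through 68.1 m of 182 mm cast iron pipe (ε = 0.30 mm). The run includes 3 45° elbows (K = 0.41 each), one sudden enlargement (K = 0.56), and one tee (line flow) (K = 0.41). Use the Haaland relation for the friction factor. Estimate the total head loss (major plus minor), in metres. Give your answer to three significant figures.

V = 4Q/(πD²) = 1.461 m/s; V²/2g = 0.1087 m
Re = 2.23×10^5, ε/D = 0.00165 → f = 0.02311 (Haaland)
Major: h_f = f(L/D)·V²/2g = 0.02311·374.2·0.1087 = 0.9403 m
Minor: ΣK = 2.20; h_m = ΣK·V²/2g = 0.2392 m
Total H_L = 0.9403 + 0.2392 = 1.180 m

H_L ≈ 1.18 m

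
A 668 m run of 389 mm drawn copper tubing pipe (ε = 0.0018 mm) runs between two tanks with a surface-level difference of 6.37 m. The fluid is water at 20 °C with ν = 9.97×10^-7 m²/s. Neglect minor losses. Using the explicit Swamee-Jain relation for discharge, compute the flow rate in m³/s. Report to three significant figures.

Swamee-Jain (Type II): Q = -0.965·√(gD⁵h_f/L)·ln[ε/(3.7D) + √(3.17ν²L/(gD³h_f))]
√(gD⁵h_f/L) = √(9.81·0.389⁵·6.37/668) = 0.02887
ε/(3.7D) = 1.25×10^-6; √(3.17ν²L/(gD³h_f)) = 2.39×10^-5
Q = -0.965·0.02887·ln(2.517×10^-5) = 0.2950 m³/s
Check: V = 2.48 m/s, Re = 9.68×10^5, f = 0.01178, h_f = 6.35 m ≈ 6.37 m ✓

Q ≈ 0.295 m³/s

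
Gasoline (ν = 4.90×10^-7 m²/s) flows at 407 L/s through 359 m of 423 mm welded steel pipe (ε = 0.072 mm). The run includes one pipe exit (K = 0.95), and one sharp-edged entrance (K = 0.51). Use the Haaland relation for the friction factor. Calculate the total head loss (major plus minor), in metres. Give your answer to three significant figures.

V = 4Q/(πD²) = 2.896 m/s; V²/2g = 0.4275 m
Re = 2.50×10^6, ε/D = 1.70×10^-4 → f = 0.01372 (Haaland)
Major: h_f = f(L/D)·V²/2g = 0.01372·848.7·0.4275 = 4.979 m
Minor: ΣK = 1.46; h_m = ΣK·V²/2g = 0.6242 m
Total H_L = 4.979 + 0.6242 = 5.603 m

H_L ≈ 5.60 m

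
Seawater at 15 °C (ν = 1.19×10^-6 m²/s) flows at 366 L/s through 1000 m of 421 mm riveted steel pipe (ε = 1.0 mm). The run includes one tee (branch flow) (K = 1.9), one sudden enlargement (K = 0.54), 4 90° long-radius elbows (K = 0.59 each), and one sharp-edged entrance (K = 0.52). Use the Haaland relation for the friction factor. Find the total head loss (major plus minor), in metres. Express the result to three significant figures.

H_L ≈ 22.6 m

V = 4Q/(πD²) = 2.629 m/s; V²/2g = 0.3523 m
Re = 9.30×10^5, ε/D = 0.00238 → f = 0.02473 (Haaland)
Major: h_f = f(L/D)·V²/2g = 0.02473·2375·0.3523 = 20.70 m
Minor: ΣK = 5.32; h_m = ΣK·V²/2g = 1.874 m
Total H_L = 20.70 + 1.874 = 22.57 m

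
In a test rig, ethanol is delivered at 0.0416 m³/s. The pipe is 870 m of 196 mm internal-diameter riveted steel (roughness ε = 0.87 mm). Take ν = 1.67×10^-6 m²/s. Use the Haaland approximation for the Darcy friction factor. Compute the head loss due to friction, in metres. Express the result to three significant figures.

h_f ≈ 12.9 m

V = 4Q/(πD²) = 4·0.0416/(π·0.196²) = 1.379 m/s
Re = VD/ν = 1.379·0.196/1.67×10^-6 = 1.62×10^5 → turbulent
ε/D = 0.87/196 = 0.00444
Haaland: f = 0.02993
h_f = f(L/D)V²/(2g) = 0.02993·(870/0.196)·1.379²/(2·9.81) = 12.87 m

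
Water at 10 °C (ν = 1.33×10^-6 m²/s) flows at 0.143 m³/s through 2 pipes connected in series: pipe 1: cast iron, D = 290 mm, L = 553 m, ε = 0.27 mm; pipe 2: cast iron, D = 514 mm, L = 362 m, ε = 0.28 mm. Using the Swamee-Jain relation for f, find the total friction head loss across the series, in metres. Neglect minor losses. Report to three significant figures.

H ≈ 9.47 m

Pipe 1: V = 2.165 m/s, Re = 4.72×10^5, ε/D = 9.31×10^-4, f = 0.02009, h_1 = f(L/D)V²/2g = 9.150 m
Pipe 2: V = 0.6892 m/s, Re = 2.66×10^5, ε/D = 5.45×10^-4, f = 0.01874, h_2 = f(L/D)V²/2g = 0.3194 m
Series → Q common, losses add: H = Σh = 9.470 m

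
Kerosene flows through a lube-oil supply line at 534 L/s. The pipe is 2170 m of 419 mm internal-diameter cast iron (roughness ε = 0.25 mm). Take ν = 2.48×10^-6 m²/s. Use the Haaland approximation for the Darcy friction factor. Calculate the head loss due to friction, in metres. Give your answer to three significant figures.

V = 4Q/(πD²) = 4·0.534/(π·0.419²) = 3.873 m/s
Re = VD/ν = 3.873·0.419/2.48×10^-6 = 6.54×10^5 → turbulent
ε/D = 0.25/419 = 5.97×10^-4
Haaland: f = 0.01800
h_f = f(L/D)V²/(2g) = 0.01800·(2170/0.419)·3.873²/(2·9.81) = 71.25 m

h_f ≈ 71.3 m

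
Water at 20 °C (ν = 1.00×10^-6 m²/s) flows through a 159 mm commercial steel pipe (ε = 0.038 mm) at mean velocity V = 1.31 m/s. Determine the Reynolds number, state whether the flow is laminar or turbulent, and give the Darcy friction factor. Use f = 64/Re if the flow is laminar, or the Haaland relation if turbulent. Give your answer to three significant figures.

Re ≈ 2.08×10^5; turbulent; f ≈ 0.0170

Re = VD/ν = 1.310·0.159/1.00×10^-6 = 2.08×10^5
Re > 4000 → turbulent; ε/D = 2.39×10^-4
Haaland: f = 0.01704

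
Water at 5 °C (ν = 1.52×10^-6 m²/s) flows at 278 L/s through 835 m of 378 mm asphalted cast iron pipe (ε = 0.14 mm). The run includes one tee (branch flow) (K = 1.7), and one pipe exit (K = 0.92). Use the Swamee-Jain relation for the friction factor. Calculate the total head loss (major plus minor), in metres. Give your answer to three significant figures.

H_L ≈ 12.4 m

V = 4Q/(πD²) = 2.477 m/s; V²/2g = 0.3128 m
Re = 6.16×10^5, ε/D = 3.70×10^-4 → f = 0.01671 (Swamee-Jain)
Major: h_f = f(L/D)·V²/2g = 0.01671·2209·0.3128 = 11.54 m
Minor: ΣK = 2.62; h_m = ΣK·V²/2g = 0.8195 m
Total H_L = 11.54 + 0.8195 = 12.36 m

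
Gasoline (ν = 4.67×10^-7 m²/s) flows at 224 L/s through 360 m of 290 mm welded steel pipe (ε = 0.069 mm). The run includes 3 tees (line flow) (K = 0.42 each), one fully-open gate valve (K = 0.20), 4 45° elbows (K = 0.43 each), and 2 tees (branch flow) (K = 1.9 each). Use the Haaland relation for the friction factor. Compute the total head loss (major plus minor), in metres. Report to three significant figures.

V = 4Q/(πD²) = 3.391 m/s; V²/2g = 0.5862 m
Re = 2.11×10^6, ε/D = 2.38×10^-4 → f = 0.01463 (Haaland)
Major: h_f = f(L/D)·V²/2g = 0.01463·1241·0.5862 = 10.65 m
Minor: ΣK = 6.98; h_m = ΣK·V²/2g = 4.091 m
Total H_L = 10.65 + 4.091 = 14.74 m

H_L ≈ 14.7 m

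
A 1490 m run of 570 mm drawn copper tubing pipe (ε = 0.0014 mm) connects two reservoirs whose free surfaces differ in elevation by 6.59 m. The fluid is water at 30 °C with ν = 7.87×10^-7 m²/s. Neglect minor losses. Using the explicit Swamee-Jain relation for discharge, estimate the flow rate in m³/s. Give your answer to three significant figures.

Q ≈ 0.544 m³/s

Swamee-Jain (Type II): Q = -0.965·√(gD⁵h_f/L)·ln[ε/(3.7D) + √(3.17ν²L/(gD³h_f))]
√(gD⁵h_f/L) = √(9.81·0.570⁵·6.59/1490) = 0.05109
ε/(3.7D) = 6.64×10^-7; √(3.17ν²L/(gD³h_f)) = 1.56×10^-5
Q = -0.965·0.05109·ln(1.630×10^-5) = 0.5436 m³/s
Check: V = 2.13 m/s, Re = 1.54×10^6, f = 0.01089, h_f = 6.58 m ≈ 6.59 m ✓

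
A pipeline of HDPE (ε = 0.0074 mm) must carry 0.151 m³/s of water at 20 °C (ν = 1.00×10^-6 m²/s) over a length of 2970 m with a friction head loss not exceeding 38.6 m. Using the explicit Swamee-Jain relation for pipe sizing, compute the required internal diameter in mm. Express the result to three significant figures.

Swamee-Jain (Type III): D = 0.66·[ε^1.25·(LQ²/(gh_f))^4.75 + ν·Q^9.4·(L/(gh_f))^5.2]^0.04
LQ²/(gh_f) = 0.1788; L/(gh_f) = 7.843
Term 1 = ε^1.25·(…)^4.75 = 1.09×10^-10; Term 2 = ν·Q^9.4·(…)^5.2 = 8.59×10^-10
D = 0.66·(1.09×10^-10 + 8.59×10^-10)^0.04 = 0.2877 m = 288 mm
Check: V = 2.32 m/s, Re = 6.68×10^5, f = 0.01291, h_f = 36.6 m ≈ 38.6 m ✓

D ≈ 288 mm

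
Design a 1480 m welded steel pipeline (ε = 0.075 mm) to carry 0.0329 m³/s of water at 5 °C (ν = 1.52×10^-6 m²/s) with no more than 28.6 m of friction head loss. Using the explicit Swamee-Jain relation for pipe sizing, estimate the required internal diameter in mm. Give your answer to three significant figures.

Swamee-Jain (Type III): D = 0.66·[ε^1.25·(LQ²/(gh_f))^4.75 + ν·Q^9.4·(L/(gh_f))^5.2]^0.04
LQ²/(gh_f) = 0.005710; L/(gh_f) = 5.275
Term 1 = ε^1.25·(…)^4.75 = 1.54×10^-16; Term 2 = ν·Q^9.4·(…)^5.2 = 9.98×10^-17
D = 0.66·(1.54×10^-16 + 9.98×10^-17)^0.04 = 0.1569 m = 157 mm
Check: V = 1.70 m/s, Re = 1.76×10^5, f = 0.01905, h_f = 26.5 m ≈ 28.6 m ✓

D ≈ 157 mm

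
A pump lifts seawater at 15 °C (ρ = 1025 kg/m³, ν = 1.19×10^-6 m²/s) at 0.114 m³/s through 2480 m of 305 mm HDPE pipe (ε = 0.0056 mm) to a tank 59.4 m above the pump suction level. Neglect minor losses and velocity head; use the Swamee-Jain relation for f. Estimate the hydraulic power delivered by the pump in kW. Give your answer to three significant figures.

P_hyd ≈ 84.1 kW

V = 4Q/(πD²) = 1.560 m/s; Re = 4.00×10^5; ε/D = 1.84×10^-5; f = 0.01388
h_f = f(L/D)V²/2g = 14.01 m
Total head H = z + h_f = 59.4 + 14.01 = 73.41 m
P_hyd = ρgQH = 1025·9.81·0.114·73.41 = 84.15 kW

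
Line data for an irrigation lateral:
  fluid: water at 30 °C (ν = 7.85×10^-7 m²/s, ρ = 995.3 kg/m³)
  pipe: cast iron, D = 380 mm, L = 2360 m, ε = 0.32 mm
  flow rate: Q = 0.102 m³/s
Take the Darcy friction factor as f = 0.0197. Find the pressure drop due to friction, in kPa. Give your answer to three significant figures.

Δp ≈ 49.2 kPa

V = 4Q/(πD²) = 4·0.102/(π·0.380²) = 0.8994 m/s
h_f = f(L/D)V²/(2g) = 0.01970·(2360/0.380)·0.8994²/(2·9.81) = 5.044 m
Δp = ρg·h_f = 995.3·9.81·5.044 = 49.25 kPa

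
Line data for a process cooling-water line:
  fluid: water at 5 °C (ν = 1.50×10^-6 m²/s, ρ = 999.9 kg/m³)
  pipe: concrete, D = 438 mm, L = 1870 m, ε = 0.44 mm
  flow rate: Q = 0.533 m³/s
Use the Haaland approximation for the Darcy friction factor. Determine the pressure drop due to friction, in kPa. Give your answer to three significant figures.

V = 4Q/(πD²) = 4·0.533/(π·0.438²) = 3.537 m/s
Re = VD/ν = 3.537·0.438/1.50×10^-6 = 1.03×10^6 → turbulent
ε/D = 0.44/438 = 0.00100
Haaland: f = 0.01995
h_f = f(L/D)V²/(2g) = 0.01995·(1870/0.438)·3.537²/(2·9.81) = 54.33 m
Δp = ρg·h_f = 999.9·9.81·54.33 = 533.0 kPa

Δp ≈ 533 kPa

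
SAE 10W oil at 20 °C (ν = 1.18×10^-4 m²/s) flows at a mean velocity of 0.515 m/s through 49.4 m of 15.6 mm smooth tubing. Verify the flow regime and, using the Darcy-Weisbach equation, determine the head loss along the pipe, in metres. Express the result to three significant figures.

h_f ≈ 40.2 m

Re = VD/ν = 0.515·0.01560/1.18×10^-4 = 68.1 → laminar (Re < 2300)
f = 64/Re = 0.9400
h_f = f(L/D)V²/(2g) = 0.9400·(49.4/0.01560)·0.515²/(2·9.81) = 40.24 m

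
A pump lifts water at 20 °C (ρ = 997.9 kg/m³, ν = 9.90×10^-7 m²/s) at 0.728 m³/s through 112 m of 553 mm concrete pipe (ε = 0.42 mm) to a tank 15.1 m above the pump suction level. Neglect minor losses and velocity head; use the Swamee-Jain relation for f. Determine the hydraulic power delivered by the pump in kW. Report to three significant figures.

V = 4Q/(πD²) = 3.031 m/s; Re = 1.69×10^6; ε/D = 7.59×10^-4; f = 0.01868
h_f = f(L/D)V²/2g = 1.771 m
Total head H = z + h_f = 15.1 + 1.771 = 16.87 m
P_hyd = ρgQH = 997.9·9.81·0.728·16.87 = 120.2 kW

P_hyd ≈ 120 kW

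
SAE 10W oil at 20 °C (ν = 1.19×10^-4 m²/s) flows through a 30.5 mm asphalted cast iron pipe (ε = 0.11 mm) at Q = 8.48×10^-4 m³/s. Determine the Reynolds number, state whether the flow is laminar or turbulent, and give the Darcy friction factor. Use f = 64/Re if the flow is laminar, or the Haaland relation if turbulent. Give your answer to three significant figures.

Re ≈ 297; laminar; f = 64/Re ≈ 0.215

V = 4Q/(πD²) = 1.161 m/s
Re = VD/ν = 1.161·0.0305/1.19×10^-4 = 297
Re < 2300 → laminar → f = 64/Re = 0.2151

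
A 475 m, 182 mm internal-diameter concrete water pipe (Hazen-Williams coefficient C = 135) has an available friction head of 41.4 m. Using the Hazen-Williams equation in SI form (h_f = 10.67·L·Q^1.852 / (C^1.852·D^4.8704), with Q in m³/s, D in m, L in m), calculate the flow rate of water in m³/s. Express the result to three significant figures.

Rearranging: Q = [h_f·C^1.852·D^4.8704 / (10.67·L)]^(1/1.852)
Q = [41.4·135^1.852·0.182^4.8704 / (10.67·475)]^0.540 = 0.1141 m³/s

Q ≈ 0.114 m³/s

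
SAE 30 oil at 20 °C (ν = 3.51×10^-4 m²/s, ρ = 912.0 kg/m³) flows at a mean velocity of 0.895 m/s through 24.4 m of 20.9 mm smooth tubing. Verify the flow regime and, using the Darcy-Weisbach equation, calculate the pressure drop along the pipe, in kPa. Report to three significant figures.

Re = VD/ν = 0.895·0.02090/3.51×10^-4 = 53.3 → laminar (Re < 2300)
f = 64/Re = 1.201
h_f = f(L/D)V²/(2g) = 1.201·(24.4/0.02090)·0.895²/(2·9.81) = 57.24 m
Δp = ρg·h_f = 912.0·9.81·57.24 = 512.1 kPa

Δp ≈ 512 kPa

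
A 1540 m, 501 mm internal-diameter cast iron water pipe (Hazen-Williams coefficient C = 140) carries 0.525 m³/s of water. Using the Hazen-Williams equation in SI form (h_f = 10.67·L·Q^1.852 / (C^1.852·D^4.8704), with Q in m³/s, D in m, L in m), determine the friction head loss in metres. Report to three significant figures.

h_f ≈ 15.3 m

h_f = 10.67·1540·0.525^1.852 / (140^1.852·0.501^4.8704) = 15.30 m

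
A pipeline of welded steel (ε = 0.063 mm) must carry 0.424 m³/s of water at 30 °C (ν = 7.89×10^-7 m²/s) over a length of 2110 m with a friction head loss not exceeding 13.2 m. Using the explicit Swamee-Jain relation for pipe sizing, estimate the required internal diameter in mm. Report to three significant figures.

D ≈ 508 mm

Swamee-Jain (Type III): D = 0.66·[ε^1.25·(LQ²/(gh_f))^4.75 + ν·Q^9.4·(L/(gh_f))^5.2]^0.04
LQ²/(gh_f) = 2.929; L/(gh_f) = 16.29
Term 1 = ε^1.25·(…)^4.75 = 9.25×10^-4; Term 2 = ν·Q^9.4·(…)^5.2 = 4.98×10^-4
D = 0.66·(9.25×10^-4 + 4.98×10^-4)^0.04 = 0.5078 m = 508 mm
Check: V = 2.09 m/s, Re = 1.35×10^6, f = 0.01357, h_f = 12.6 m ≈ 13.2 m ✓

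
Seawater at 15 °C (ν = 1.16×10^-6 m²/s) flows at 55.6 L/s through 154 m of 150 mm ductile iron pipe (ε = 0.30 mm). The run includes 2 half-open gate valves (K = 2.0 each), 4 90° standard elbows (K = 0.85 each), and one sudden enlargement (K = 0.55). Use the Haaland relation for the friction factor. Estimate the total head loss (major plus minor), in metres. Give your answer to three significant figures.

H_L ≈ 16.4 m

V = 4Q/(πD²) = 3.146 m/s; V²/2g = 0.5046 m
Re = 4.07×10^5, ε/D = 0.00200 → f = 0.02386 (Haaland)
Major: h_f = f(L/D)·V²/2g = 0.02386·1027·0.5046 = 12.36 m
Minor: ΣK = 7.95; h_m = ΣK·V²/2g = 4.011 m
Total H_L = 12.36 + 4.011 = 16.37 m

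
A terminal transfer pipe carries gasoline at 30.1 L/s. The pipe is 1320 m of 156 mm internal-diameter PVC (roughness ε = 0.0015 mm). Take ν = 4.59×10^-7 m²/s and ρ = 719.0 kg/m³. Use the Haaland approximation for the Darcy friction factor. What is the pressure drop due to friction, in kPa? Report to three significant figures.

V = 4Q/(πD²) = 4·0.0301/(π·0.156²) = 1.575 m/s
Re = VD/ν = 1.575·0.156/4.59×10^-7 = 5.35×10^5 → turbulent
ε/D = 0.0015/156 = 9.62×10^-6
Haaland: f = 0.01302
h_f = f(L/D)V²/(2g) = 0.01302·(1320/0.156)·1.575²/(2·9.81) = 13.92 m
Δp = ρg·h_f = 719.0·9.81·13.92 = 98.22 kPa

Δp ≈ 98.2 kPa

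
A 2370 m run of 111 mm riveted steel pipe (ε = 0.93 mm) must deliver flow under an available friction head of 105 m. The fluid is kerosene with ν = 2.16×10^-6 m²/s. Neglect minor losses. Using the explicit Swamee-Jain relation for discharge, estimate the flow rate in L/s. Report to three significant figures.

Q ≈ 15.7 L/s

Swamee-Jain (Type II): Q = -0.965·√(gD⁵h_f/L)·ln[ε/(3.7D) + √(3.17ν²L/(gD³h_f))]
√(gD⁵h_f/L) = √(9.81·0.111⁵·105/2370) = 0.002706
ε/(3.7D) = 0.00226; √(3.17ν²L/(gD³h_f)) = 1.58×10^-4
Q = -0.965·0.002706·ln(0.002422) = 0.01573 m³/s
Check: V = 1.63 m/s, Re = 8.35×10^4, f = 0.03681, h_f = 106 m ≈ 105 m ✓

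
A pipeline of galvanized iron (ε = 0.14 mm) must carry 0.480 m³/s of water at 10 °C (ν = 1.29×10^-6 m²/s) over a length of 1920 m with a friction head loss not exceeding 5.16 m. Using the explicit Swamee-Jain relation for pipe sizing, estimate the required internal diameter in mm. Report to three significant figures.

D ≈ 649 mm

Swamee-Jain (Type III): D = 0.66·[ε^1.25·(LQ²/(gh_f))^4.75 + ν·Q^9.4·(L/(gh_f))^5.2]^0.04
LQ²/(gh_f) = 8.739; L/(gh_f) = 37.93
Term 1 = ε^1.25·(…)^4.75 = 0.451; Term 2 = ν·Q^9.4·(…)^5.2 = 0.211
D = 0.66·(0.451 + 0.211)^0.04 = 0.6492 m = 649 mm
Check: V = 1.45 m/s, Re = 7.30×10^5, f = 0.01522, h_f = 4.82 m ≈ 5.16 m ✓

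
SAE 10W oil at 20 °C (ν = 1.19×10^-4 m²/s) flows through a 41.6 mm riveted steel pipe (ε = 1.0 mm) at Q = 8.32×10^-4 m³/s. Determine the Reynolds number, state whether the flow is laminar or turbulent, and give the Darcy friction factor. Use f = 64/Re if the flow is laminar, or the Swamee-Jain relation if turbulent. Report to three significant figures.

V = 4Q/(πD²) = 0.6121 m/s
Re = VD/ν = 0.6121·0.0416/1.19×10^-4 = 214
Re < 2300 → laminar → f = 64/Re = 0.2991

Re ≈ 214; laminar; f = 64/Re ≈ 0.299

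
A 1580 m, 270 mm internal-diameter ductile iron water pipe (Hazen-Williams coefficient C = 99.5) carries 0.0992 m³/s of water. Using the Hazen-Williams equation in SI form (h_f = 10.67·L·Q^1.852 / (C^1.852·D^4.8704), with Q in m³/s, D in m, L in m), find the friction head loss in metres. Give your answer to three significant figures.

h_f = 10.67·1580·0.0992^1.852 / (99.5^1.852·0.270^4.8704) = 27.41 m

h_f ≈ 27.4 m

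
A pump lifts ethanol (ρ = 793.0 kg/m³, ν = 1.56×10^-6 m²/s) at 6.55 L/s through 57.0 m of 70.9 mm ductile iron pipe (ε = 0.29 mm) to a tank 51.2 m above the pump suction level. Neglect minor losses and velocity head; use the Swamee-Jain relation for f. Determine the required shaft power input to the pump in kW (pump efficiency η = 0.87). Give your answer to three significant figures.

P_shaft ≈ 3.20 kW

V = 4Q/(πD²) = 1.659 m/s; Re = 7.54×10^4; ε/D = 0.00409; f = 0.03029
h_f = f(L/D)V²/2g = 3.416 m
Total head H = z + h_f = 51.2 + 3.416 = 54.62 m
P_hyd = ρgQH = 793.0·9.81·0.00655·54.62 = 2.783 kW
P_shaft = P_hyd/η = 2.783/0.87 = 3.199 kW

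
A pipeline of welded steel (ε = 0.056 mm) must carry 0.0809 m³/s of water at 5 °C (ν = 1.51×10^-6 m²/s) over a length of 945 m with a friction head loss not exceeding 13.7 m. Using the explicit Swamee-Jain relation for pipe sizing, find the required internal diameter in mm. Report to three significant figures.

Swamee-Jain (Type III): D = 0.66·[ε^1.25·(LQ²/(gh_f))^4.75 + ν·Q^9.4·(L/(gh_f))^5.2]^0.04
LQ²/(gh_f) = 0.04602; L/(gh_f) = 7.031
Term 1 = ε^1.25·(…)^4.75 = 2.16×10^-12; Term 2 = ν·Q^9.4·(…)^5.2 = 2.08×10^-12
D = 0.66·(2.16×10^-12 + 2.08×10^-12)^0.04 = 0.2315 m = 232 mm
Check: V = 1.92 m/s, Re = 2.95×10^5, f = 0.01667, h_f = 12.8 m ≈ 13.7 m ✓

D ≈ 232 mm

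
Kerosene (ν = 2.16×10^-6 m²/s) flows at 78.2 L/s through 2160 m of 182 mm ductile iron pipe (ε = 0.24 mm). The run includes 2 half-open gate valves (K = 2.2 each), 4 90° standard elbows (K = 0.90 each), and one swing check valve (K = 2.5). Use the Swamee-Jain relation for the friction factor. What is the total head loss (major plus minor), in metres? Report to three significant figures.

H_L ≈ 126 m

V = 4Q/(πD²) = 3.006 m/s; V²/2g = 0.4605 m
Re = 2.53×10^5, ε/D = 0.00132 → f = 0.02212 (Swamee-Jain)
Major: h_f = f(L/D)·V²/2g = 0.02212·11868·0.4605 = 120.9 m
Minor: ΣK = 10.5; h_m = ΣK·V²/2g = 4.835 m
Total H_L = 120.9 + 4.835 = 125.8 m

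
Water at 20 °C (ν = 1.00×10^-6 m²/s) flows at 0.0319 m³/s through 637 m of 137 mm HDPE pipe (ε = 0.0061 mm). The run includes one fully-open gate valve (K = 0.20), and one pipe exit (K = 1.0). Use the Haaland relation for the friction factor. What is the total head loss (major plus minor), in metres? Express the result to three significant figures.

V = 4Q/(πD²) = 2.164 m/s; V²/2g = 0.2387 m
Re = 2.96×10^5, ε/D = 4.45×10^-5 → f = 0.01476 (Haaland)
Major: h_f = f(L/D)·V²/2g = 0.01476·4650·0.2387 = 16.38 m
Minor: ΣK = 1.20; h_m = ΣK·V²/2g = 0.2864 m
Total H_L = 16.38 + 0.2864 = 16.67 m

H_L ≈ 16.7 m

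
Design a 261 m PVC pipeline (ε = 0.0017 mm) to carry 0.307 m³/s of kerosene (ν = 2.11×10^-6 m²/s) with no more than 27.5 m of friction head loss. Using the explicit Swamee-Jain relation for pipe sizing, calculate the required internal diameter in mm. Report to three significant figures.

D ≈ 250 mm

Swamee-Jain (Type III): D = 0.66·[ε^1.25·(LQ²/(gh_f))^4.75 + ν·Q^9.4·(L/(gh_f))^5.2]^0.04
LQ²/(gh_f) = 0.09118; L/(gh_f) = 0.9675
Term 1 = ε^1.25·(…)^4.75 = 7.04×10^-13; Term 2 = ν·Q^9.4·(…)^5.2 = 2.68×10^-11
D = 0.66·(7.04×10^-13 + 2.68×10^-11)^0.04 = 0.2495 m = 250 mm
Check: V = 6.28 m/s, Re = 7.42×10^5, f = 0.01235, h_f = 25.9 m ≈ 27.5 m ✓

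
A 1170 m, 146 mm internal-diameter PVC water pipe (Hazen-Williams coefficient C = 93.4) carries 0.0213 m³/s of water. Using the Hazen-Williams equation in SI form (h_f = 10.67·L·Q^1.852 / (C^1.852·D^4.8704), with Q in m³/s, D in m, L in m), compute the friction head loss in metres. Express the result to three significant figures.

h_f ≈ 26.4 m

h_f = 10.67·1170·0.0213^1.852 / (93.4^1.852·0.146^4.8704) = 26.39 m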